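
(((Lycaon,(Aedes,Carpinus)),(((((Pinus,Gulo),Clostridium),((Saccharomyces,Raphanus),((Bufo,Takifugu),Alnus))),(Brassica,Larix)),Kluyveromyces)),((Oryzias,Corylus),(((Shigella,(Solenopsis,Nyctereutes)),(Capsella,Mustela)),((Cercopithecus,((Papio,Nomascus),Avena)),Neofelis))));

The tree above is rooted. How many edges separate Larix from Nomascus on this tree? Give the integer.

12

The MRCA of Larix and Nomascus is the root of the tree.
From Larix up to that node: 5 branches. From Nomascus up to the same node: 7 branches. Total: 5 + 7 = 12.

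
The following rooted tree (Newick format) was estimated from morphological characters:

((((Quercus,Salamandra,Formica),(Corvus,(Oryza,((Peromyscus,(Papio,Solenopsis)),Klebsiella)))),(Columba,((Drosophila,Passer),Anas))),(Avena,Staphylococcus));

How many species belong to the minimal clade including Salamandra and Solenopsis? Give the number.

9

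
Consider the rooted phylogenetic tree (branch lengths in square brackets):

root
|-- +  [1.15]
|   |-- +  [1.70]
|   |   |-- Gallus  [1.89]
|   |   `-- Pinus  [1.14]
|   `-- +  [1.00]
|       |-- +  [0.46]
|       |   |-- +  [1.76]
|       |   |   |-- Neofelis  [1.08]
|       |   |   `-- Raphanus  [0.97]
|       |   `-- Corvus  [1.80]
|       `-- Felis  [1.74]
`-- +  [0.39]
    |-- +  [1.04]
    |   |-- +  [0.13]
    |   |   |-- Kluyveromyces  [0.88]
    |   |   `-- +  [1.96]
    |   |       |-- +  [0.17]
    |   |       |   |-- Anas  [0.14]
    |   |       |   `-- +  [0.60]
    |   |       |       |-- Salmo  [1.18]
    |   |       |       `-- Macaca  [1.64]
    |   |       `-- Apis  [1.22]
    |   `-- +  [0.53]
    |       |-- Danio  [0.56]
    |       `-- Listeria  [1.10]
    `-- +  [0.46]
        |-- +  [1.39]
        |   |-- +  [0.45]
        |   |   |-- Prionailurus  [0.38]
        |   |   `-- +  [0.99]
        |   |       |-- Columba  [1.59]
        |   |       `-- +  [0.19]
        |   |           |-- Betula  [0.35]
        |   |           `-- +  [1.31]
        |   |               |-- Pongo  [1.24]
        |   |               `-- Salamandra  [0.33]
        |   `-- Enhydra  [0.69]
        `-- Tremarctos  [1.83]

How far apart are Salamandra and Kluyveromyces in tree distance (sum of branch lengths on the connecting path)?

The path runs Salamandra → … → MRCA → … → Kluyveromyces; the MRCA is the node subtending (((Kluyveromyces,((Anas,(Salmo,Macaca)),Apis)),(Danio,Listeria)),(((Prionailurus,(Columba,(Betula,(Pongo,Salamandra)))),Enhydra),Tremarctos)).
Branch lengths along that path: 0.33 + 1.31 + 0.19 + 0.99 + 0.45 + 1.39 + 0.46 + 1.04 + 0.13 + 0.88 = 7.17.

7.17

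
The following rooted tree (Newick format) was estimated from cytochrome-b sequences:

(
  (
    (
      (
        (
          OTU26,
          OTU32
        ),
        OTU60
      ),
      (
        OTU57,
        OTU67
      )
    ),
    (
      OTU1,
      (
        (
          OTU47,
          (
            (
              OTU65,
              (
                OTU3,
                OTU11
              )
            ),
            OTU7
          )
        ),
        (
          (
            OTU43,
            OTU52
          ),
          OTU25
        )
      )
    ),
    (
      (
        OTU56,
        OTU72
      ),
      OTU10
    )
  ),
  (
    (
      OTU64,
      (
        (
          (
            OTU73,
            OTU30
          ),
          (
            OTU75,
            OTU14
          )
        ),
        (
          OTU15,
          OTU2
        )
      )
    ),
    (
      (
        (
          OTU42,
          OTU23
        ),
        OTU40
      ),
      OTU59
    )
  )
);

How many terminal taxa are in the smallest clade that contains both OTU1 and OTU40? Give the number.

28

The MRCA of OTU1 and OTU40 is the root, so the clade is the entire tree.
That clade contains 28 terminal taxa: OTU1, OTU10, OTU11, OTU14, OTU15, OTU2, OTU23, OTU25, OTU26, OTU3, OTU30, OTU32, OTU40, OTU42, OTU43, OTU47, OTU52, OTU56, OTU57, OTU59, OTU60, OTU64, OTU65, OTU67, OTU7, OTU72, OTU73, OTU75.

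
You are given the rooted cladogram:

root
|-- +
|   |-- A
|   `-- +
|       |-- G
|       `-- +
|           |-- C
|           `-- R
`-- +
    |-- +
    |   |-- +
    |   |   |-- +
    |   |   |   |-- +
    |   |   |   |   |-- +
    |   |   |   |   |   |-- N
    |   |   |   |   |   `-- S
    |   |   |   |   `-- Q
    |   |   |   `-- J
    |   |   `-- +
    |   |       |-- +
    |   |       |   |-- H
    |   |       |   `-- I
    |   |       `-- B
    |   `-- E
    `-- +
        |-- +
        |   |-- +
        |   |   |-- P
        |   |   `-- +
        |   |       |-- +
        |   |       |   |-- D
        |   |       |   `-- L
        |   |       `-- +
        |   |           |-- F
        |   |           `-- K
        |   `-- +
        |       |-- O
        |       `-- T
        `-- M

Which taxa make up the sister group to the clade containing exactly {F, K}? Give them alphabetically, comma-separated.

The clade containing exactly {F, K} attaches to the tree at the node subtending ((D,L),(F,K)).
The other lineage descending from that same node — the sister group — is (D,L); its 2 tips in alphabetical order are the answer.

D, L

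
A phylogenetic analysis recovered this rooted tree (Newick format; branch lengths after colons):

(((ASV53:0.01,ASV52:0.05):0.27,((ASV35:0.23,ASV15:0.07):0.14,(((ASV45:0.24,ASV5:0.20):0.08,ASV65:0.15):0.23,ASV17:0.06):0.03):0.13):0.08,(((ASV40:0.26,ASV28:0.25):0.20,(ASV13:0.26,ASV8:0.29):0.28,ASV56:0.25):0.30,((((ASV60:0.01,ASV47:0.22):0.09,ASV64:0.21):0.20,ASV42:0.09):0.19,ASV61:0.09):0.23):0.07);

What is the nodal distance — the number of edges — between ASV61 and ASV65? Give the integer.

The MRCA of ASV61 and ASV65 is the root of the tree.
From ASV61 up to that node: 3 branches. From ASV65 up to the same node: 5 branches. Total: 3 + 5 = 8.

8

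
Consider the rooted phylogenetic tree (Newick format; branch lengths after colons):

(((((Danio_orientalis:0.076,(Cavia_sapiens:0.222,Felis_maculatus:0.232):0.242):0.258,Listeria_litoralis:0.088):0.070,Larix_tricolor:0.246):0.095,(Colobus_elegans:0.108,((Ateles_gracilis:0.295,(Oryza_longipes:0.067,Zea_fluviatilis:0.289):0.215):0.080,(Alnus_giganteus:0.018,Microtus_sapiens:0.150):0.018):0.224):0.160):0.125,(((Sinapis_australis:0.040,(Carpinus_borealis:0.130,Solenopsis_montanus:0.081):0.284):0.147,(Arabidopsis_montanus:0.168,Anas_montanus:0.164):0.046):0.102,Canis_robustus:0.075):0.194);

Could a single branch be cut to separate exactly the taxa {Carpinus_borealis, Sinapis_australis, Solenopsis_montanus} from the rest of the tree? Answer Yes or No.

Yes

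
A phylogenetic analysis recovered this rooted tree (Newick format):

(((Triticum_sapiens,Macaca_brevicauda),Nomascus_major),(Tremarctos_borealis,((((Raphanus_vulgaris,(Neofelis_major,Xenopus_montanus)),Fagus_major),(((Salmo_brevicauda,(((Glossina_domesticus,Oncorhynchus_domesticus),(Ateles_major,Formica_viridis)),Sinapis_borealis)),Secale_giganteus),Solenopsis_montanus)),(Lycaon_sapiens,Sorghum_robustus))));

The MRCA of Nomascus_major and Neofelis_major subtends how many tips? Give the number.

The MRCA of Nomascus_major and Neofelis_major is the root, so the clade is the entire tree.
That clade contains 18 terminal taxa: Ateles_major, Fagus_major, Formica_viridis, Glossina_domesticus, Lycaon_sapiens, Macaca_brevicauda, Neofelis_major, Nomascus_major, Oncorhynchus_domesticus, Raphanus_vulgaris, Salmo_brevicauda, Secale_giganteus, Sinapis_borealis, Solenopsis_montanus, Sorghum_robustus, Tremarctos_borealis, Triticum_sapiens, Xenopus_montanus.

18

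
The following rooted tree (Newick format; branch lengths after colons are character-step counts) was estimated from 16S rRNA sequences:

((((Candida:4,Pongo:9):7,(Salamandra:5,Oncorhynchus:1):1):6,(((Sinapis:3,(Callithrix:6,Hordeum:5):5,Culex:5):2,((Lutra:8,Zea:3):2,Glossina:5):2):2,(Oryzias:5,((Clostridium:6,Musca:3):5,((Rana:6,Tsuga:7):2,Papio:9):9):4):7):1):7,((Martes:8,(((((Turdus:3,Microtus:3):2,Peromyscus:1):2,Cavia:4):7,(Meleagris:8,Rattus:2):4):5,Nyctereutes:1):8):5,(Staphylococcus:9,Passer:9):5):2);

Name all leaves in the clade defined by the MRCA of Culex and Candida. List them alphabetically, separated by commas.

Tracing Culex: it sits inside (Sinapis,(Callithrix,Hordeum),Culex).
Tracing Candida: it sits inside (Candida,Pongo).
The smallest clade enclosing both is (((Candida,Pongo),(Salamandra,Oncorhynchus)),(((Sinapis,(Callithrix,Hordeum),Culex),((Lutra,Zea),Glossina)),(Oryzias,((Clostridium,Musca),((Rana,Tsuga),Papio))))); the answer is its 17 terminal taxa in alphabetical order.

Callithrix, Candida, Clostridium, Culex, Glossina, Hordeum, Lutra, Musca, Oncorhynchus, Oryzias, Papio, Pongo, Rana, Salamandra, Sinapis, Tsuga, Zea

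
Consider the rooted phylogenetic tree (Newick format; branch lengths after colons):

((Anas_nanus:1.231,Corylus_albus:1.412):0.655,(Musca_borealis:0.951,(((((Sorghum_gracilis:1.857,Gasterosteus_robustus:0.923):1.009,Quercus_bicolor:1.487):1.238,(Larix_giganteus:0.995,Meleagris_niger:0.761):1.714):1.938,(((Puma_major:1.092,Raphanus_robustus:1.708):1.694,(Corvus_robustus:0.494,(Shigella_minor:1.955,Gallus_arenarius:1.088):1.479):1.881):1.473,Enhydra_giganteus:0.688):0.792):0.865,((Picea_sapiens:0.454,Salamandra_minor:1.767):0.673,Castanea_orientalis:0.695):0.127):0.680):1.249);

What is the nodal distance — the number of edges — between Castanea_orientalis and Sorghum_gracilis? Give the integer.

7

The MRCA of Castanea_orientalis and Sorghum_gracilis is the node subtending (((((Sorghum_gracilis,Gasterosteus_robustus),Quercus_bicolor),(Larix_giganteus,Meleagris_niger)),(((Puma_major,Raphanus_robustus),(Corvus_robustus,(Shigella_minor,Gallus_arenarius))),Enhydra_giganteus)),((Picea_sapiens,Salamandra_minor),Castanea_orientalis)).
From Castanea_orientalis up to that node: 2 branches. From Sorghum_gracilis up to the same node: 5 branches. Total: 2 + 5 = 7.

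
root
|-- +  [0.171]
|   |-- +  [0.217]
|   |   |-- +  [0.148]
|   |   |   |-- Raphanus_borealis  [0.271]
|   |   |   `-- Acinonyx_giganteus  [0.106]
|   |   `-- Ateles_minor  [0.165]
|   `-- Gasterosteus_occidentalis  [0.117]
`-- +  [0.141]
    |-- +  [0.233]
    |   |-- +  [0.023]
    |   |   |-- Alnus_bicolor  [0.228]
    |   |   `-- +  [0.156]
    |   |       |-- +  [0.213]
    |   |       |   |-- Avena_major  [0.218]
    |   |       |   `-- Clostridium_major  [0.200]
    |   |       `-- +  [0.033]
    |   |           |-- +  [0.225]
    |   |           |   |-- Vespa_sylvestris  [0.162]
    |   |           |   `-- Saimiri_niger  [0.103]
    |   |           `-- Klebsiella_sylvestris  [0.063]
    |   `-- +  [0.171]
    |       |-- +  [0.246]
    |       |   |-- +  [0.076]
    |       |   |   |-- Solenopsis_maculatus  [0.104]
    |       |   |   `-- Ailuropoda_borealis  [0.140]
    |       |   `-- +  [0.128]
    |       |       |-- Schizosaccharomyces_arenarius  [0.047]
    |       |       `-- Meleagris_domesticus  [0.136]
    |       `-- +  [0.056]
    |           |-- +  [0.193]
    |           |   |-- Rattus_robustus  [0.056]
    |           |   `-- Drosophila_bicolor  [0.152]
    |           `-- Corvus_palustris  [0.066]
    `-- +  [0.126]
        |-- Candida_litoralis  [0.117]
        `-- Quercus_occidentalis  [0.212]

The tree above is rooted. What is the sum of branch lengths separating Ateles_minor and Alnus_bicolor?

The path runs Ateles_minor → … → MRCA → … → Alnus_bicolor; the MRCA is the root of the tree.
Branch lengths along that path: 0.165 + 0.217 + 0.171 + 0.141 + 0.233 + 0.023 + 0.228 = 1.178.

1.178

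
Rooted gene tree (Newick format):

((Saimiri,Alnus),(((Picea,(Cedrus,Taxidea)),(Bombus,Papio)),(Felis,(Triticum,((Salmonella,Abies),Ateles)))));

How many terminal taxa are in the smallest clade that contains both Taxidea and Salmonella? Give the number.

The MRCA of Taxidea and Salmonella is the node subtending (((Picea,(Cedrus,Taxidea)),(Bombus,Papio)),(Felis,(Triticum,((Salmonella,Abies),Ateles)))).
That clade contains 10 terminal taxa: Abies, Ateles, Bombus, Cedrus, Felis, Papio, Picea, Salmonella, Taxidea, Triticum.

10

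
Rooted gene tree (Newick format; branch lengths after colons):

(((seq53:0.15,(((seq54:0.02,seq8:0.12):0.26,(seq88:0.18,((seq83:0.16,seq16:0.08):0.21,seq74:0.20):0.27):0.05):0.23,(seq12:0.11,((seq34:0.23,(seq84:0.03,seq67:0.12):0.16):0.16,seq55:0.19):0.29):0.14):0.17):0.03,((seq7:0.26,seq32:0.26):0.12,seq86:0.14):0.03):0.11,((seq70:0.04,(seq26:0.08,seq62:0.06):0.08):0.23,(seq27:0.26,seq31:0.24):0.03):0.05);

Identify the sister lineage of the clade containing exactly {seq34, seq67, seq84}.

The clade containing exactly {seq34, seq67, seq84} attaches to the tree at the node subtending ((seq34,(seq84,seq67)),seq55).
The other lineage descending from that same node — the sister group — is the single tip seq55.

seq55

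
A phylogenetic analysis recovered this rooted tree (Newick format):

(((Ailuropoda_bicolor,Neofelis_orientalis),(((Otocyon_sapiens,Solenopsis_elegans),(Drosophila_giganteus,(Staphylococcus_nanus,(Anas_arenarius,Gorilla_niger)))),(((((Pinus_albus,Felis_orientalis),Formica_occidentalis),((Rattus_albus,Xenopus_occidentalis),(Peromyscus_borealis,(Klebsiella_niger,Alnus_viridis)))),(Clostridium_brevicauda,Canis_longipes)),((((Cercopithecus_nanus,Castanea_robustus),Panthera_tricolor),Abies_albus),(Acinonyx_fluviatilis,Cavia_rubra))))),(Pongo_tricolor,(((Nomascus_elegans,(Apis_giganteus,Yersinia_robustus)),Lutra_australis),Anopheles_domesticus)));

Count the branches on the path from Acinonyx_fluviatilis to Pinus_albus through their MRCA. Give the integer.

The MRCA of Acinonyx_fluviatilis and Pinus_albus is the node subtending (((((Pinus_albus,Felis_orientalis),Formica_occidentalis),((Rattus_albus,Xenopus_occidentalis),(Peromyscus_borealis,(Klebsiella_niger,Alnus_viridis)))),(Clostridium_brevicauda,Canis_longipes)),((((Cercopithecus_nanus,Castanea_robustus),Panthera_tricolor),Abies_albus),(Acinonyx_fluviatilis,Cavia_rubra))).
From Acinonyx_fluviatilis up to that node: 3 branches. From Pinus_albus up to the same node: 5 branches. Total: 3 + 5 = 8.

8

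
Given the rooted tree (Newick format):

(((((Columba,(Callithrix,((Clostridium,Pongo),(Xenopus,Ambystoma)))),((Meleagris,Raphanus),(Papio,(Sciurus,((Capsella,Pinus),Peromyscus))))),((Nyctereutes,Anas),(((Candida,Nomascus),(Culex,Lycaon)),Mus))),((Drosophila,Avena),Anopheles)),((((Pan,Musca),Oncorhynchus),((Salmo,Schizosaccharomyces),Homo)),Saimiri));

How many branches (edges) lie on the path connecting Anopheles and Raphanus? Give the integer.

7

The MRCA of Anopheles and Raphanus is the node subtending ((((Columba,(Callithrix,((Clostridium,Pongo),(Xenopus,Ambystoma)))),((Meleagris,Raphanus),(Papio,(Sciurus,((Capsella,Pinus),Peromyscus))))),((Nyctereutes,Anas),(((Candida,Nomascus),(Culex,Lycaon)),Mus))),((Drosophila,Avena),Anopheles)).
From Anopheles up to that node: 2 branches. From Raphanus up to the same node: 5 branches. Total: 2 + 5 = 7.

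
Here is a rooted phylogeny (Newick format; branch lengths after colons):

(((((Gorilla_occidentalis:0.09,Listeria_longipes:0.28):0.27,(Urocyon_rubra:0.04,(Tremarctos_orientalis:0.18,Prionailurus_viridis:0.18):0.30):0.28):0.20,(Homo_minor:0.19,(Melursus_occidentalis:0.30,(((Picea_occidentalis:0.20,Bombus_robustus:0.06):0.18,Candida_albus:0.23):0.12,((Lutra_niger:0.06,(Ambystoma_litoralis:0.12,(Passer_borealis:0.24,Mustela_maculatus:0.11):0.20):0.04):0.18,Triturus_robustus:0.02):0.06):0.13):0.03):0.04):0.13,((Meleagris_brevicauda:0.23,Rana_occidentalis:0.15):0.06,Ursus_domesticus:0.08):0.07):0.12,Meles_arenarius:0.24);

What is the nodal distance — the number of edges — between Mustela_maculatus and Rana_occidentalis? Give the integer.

The MRCA of Mustela_maculatus and Rana_occidentalis is the node subtending ((((Gorilla_occidentalis,Listeria_longipes),(Urocyon_rubra,(Tremarctos_orientalis,Prionailurus_viridis))),(Homo_minor,(Melursus_occidentalis,(((Picea_occidentalis,Bombus_robustus),Candida_albus),((Lutra_niger,(Ambystoma_litoralis,(Passer_borealis,Mustela_maculatus))),Triturus_robustus))))),((Meleagris_brevicauda,Rana_occidentalis),Ursus_domesticus)).
From Mustela_maculatus up to that node: 9 branches. From Rana_occidentalis up to the same node: 3 branches. Total: 9 + 3 = 12.

12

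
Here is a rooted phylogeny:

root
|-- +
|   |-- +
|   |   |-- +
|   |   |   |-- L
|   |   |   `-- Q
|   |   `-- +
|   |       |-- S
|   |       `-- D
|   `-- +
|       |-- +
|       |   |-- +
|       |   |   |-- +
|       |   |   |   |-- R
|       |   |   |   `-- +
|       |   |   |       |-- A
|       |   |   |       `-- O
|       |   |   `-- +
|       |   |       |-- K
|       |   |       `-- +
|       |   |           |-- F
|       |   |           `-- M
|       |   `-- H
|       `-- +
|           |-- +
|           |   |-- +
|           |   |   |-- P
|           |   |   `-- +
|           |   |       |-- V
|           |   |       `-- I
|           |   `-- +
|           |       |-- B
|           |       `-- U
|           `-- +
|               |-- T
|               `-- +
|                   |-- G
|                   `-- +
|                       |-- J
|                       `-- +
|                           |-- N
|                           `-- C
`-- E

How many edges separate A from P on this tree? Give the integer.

9

The MRCA of A and P is the node subtending ((((R,(A,O)),(K,(F,M))),H),(((P,(V,I)),(B,U)),(T,(G,(J,(N,C)))))).
From A up to that node: 5 branches. From P up to the same node: 4 branches. Total: 5 + 4 = 9.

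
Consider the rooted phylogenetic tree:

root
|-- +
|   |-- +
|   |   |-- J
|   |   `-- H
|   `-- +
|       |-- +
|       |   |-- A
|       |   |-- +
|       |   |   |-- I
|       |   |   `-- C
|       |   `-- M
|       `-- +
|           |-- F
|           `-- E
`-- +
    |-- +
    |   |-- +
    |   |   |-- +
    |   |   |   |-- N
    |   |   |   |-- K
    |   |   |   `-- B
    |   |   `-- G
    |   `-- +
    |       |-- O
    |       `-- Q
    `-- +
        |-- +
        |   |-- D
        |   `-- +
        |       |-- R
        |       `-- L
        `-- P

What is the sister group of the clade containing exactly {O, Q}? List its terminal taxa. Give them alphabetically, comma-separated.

B, G, K, N

The clade containing exactly {O, Q} attaches to the tree at the node subtending (((N,K,B),G),(O,Q)).
The other lineage descending from that same node — the sister group — is ((N,K,B),G); its 4 tips in alphabetical order are the answer.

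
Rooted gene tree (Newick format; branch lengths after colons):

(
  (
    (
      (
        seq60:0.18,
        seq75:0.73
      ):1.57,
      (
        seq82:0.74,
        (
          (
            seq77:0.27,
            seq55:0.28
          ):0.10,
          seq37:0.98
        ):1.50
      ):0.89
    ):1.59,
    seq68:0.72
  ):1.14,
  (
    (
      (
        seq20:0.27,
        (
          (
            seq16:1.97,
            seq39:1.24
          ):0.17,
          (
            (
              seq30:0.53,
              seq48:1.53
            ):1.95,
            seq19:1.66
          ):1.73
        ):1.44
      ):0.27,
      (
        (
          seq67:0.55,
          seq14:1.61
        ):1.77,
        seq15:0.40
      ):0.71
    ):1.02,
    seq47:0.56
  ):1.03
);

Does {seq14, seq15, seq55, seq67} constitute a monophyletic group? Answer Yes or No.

No

The MRCA of the listed taxa is the root, so the smallest clade containing them is the whole tree.
That clade also contains seq16, seq19, seq20, seq30, seq37, seq39, seq47, seq48, seq60, seq68, seq75, seq77, seq82, which are not in the proposed group, so the group is not monophyletic.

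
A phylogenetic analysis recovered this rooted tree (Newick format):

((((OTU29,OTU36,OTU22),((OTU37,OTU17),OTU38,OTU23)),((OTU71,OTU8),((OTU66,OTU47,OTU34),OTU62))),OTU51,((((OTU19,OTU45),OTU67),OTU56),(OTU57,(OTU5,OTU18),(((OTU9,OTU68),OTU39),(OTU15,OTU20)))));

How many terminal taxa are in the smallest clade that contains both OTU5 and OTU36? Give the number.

26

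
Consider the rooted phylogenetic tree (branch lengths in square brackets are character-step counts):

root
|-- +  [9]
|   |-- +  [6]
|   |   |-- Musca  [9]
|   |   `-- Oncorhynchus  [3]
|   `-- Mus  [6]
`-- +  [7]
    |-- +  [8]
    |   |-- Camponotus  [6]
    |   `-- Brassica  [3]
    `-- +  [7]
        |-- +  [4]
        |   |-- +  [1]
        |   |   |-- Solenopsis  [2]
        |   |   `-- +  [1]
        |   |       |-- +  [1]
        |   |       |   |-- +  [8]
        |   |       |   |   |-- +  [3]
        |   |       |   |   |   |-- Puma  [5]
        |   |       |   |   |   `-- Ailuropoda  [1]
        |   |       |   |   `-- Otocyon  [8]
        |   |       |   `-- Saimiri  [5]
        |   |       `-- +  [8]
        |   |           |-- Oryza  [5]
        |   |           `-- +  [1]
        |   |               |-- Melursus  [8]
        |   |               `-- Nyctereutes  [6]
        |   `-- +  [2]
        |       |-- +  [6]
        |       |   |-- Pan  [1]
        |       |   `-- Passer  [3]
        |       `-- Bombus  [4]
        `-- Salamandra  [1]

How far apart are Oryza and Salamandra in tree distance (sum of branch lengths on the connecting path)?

20

The path runs Oryza → … → MRCA → … → Salamandra; the MRCA is the node subtending (((Solenopsis,((((Puma,Ailuropoda),Otocyon),Saimiri),(Oryza,(Melursus,Nyctereutes)))),((Pan,Passer),Bombus)),Salamandra).
Branch lengths along that path: 5 + 8 + 1 + 1 + 4 + 1 = 20.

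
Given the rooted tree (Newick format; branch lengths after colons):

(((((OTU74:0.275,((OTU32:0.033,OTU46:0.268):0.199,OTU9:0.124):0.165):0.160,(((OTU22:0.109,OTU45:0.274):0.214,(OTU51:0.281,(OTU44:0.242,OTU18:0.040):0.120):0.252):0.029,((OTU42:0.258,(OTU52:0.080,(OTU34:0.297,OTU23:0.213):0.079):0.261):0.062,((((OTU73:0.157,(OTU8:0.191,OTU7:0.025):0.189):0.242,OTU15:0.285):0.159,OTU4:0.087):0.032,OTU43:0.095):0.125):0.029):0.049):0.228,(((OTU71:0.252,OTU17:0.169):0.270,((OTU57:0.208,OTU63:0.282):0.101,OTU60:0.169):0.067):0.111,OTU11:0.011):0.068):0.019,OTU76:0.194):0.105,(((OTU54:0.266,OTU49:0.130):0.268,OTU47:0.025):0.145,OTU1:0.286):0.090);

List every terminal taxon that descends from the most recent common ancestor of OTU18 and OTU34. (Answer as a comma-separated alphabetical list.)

OTU15, OTU18, OTU22, OTU23, OTU34, OTU4, OTU42, OTU43, OTU44, OTU45, OTU51, OTU52, OTU7, OTU73, OTU8

Tracing OTU18: it sits inside (OTU44,OTU18).
Tracing OTU34: it sits inside (OTU34,OTU23).
The smallest clade enclosing both is (((OTU22,OTU45),(OTU51,(OTU44,OTU18))),((OTU42,(OTU52,(OTU34,OTU23))),((((OTU73,(OTU8,OTU7)),OTU15),OTU4),OTU43))); the answer is its 15 terminal taxa in alphabetical order.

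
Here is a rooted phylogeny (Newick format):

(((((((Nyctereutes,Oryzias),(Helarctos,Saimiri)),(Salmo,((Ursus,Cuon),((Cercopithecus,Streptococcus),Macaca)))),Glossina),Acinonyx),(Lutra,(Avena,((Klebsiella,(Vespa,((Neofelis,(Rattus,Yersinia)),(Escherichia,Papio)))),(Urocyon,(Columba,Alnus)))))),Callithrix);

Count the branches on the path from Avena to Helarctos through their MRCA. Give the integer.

9

The MRCA of Avena and Helarctos is the node subtending ((((((Nyctereutes,Oryzias),(Helarctos,Saimiri)),(Salmo,((Ursus,Cuon),((Cercopithecus,Streptococcus),Macaca)))),Glossina),Acinonyx),(Lutra,(Avena,((Klebsiella,(Vespa,((Neofelis,(Rattus,Yersinia)),(Escherichia,Papio)))),(Urocyon,(Columba,Alnus)))))).
From Avena up to that node: 3 branches. From Helarctos up to the same node: 6 branches. Total: 3 + 6 = 9.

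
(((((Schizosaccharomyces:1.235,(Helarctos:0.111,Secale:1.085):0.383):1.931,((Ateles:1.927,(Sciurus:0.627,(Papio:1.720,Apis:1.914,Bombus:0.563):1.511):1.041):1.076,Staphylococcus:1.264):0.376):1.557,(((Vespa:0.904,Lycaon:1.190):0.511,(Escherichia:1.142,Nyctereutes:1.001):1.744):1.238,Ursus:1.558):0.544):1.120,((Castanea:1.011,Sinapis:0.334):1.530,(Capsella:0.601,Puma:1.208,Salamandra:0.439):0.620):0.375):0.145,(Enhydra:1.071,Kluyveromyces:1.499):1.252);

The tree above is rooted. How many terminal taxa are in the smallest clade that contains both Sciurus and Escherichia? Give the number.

The MRCA of Sciurus and Escherichia is the node subtending (((Schizosaccharomyces,(Helarctos,Secale)),((Ateles,(Sciurus,(Papio,Apis,Bombus))),Staphylococcus)),(((Vespa,Lycaon),(Escherichia,Nyctereutes)),Ursus)).
That clade contains 14 terminal taxa: Apis, Ateles, Bombus, Escherichia, Helarctos, Lycaon, Nyctereutes, Papio, Schizosaccharomyces, Sciurus, Secale, Staphylococcus, Ursus, Vespa.

14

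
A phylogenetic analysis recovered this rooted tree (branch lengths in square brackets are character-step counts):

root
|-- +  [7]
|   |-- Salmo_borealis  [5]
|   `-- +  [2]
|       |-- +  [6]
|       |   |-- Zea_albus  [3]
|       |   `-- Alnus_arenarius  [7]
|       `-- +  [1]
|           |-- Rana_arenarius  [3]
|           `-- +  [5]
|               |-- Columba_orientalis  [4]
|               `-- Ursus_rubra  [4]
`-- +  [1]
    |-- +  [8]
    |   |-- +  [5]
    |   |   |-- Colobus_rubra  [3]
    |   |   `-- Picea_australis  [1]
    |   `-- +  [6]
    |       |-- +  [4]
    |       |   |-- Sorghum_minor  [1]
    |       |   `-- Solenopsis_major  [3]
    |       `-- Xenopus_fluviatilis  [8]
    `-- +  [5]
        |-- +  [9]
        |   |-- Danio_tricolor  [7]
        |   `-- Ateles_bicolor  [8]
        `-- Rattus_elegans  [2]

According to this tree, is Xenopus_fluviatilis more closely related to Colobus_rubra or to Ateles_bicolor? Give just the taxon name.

The MRCA of Xenopus_fluviatilis and Colobus_rubra subtends ((Colobus_rubra,Picea_australis),((Sorghum_minor,Solenopsis_major),Xenopus_fluviatilis)) (5 taxa).
The MRCA of Xenopus_fluviatilis and Ateles_bicolor subtends (((Colobus_rubra,Picea_australis),((Sorghum_minor,Solenopsis_major),Xenopus_fluviatilis)),((Danio_tricolor,Ateles_bicolor),Rattus_elegans)) (8 taxa).
The first is nested inside the second, so Xenopus_fluviatilis shares a more recent common ancestor with Colobus_rubra.

Colobus_rubra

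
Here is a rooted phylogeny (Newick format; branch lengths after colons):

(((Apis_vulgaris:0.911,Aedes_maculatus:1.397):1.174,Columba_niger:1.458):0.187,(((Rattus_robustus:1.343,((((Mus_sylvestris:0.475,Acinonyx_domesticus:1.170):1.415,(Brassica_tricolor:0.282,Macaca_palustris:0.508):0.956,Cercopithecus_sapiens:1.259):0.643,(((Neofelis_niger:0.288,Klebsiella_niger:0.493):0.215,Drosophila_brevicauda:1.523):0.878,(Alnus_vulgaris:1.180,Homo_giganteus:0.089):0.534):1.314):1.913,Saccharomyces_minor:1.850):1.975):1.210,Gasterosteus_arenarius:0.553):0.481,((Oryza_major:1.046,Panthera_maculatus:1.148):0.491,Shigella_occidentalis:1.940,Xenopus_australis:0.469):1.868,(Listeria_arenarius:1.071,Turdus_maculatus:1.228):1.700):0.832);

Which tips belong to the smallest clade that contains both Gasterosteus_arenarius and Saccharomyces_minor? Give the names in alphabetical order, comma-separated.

Acinonyx_domesticus, Alnus_vulgaris, Brassica_tricolor, Cercopithecus_sapiens, Drosophila_brevicauda, Gasterosteus_arenarius, Homo_giganteus, Klebsiella_niger, Macaca_palustris, Mus_sylvestris, Neofelis_niger, Rattus_robustus, Saccharomyces_minor

Tracing Gasterosteus_arenarius: it sits inside ((Rattus_robustus,((((Mus_sylvestris,Acinonyx_domesticus),(Brassica_tricolor,Macaca_palustris),Cercopithecus_sapiens),(((Neofelis_niger,Klebsiella_niger),Drosophila_brevicauda),(Alnus_vulgaris,Homo_giganteus))),Saccharomyces_minor)),Gasterosteus_arenarius).
Tracing Saccharomyces_minor: it sits inside ((((Mus_sylvestris,Acinonyx_domesticus),(Brassica_tricolor,Macaca_palustris),Cercopithecus_sapiens),(((Neofelis_niger,Klebsiella_niger),Drosophila_brevicauda),(Alnus_vulgaris,Homo_giganteus))),Saccharomyces_minor).
The smallest clade enclosing both is ((Rattus_robustus,((((Mus_sylvestris,Acinonyx_domesticus),(Brassica_tricolor,Macaca_palustris),Cercopithecus_sapiens),(((Neofelis_niger,Klebsiella_niger),Drosophila_brevicauda),(Alnus_vulgaris,Homo_giganteus))),Saccharomyces_minor)),Gasterosteus_arenarius); the answer is its 13 terminal taxa in alphabetical order.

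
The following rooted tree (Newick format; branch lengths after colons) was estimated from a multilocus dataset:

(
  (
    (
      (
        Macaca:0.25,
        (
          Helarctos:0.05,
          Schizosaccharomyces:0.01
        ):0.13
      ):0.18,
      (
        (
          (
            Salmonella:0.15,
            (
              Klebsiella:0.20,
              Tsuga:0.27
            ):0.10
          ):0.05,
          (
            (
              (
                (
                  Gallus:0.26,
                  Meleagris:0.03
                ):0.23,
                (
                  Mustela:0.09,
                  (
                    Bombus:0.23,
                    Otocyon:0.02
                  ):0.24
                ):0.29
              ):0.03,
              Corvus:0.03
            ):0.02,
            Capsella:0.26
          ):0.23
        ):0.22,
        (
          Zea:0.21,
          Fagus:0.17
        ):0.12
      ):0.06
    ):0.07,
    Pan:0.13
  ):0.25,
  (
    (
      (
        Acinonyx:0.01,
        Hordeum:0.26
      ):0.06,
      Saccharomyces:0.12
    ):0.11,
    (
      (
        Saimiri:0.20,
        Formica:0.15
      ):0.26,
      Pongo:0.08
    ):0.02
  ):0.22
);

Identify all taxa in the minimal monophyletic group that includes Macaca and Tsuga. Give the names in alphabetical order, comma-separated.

Bombus, Capsella, Corvus, Fagus, Gallus, Helarctos, Klebsiella, Macaca, Meleagris, Mustela, Otocyon, Salmonella, Schizosaccharomyces, Tsuga, Zea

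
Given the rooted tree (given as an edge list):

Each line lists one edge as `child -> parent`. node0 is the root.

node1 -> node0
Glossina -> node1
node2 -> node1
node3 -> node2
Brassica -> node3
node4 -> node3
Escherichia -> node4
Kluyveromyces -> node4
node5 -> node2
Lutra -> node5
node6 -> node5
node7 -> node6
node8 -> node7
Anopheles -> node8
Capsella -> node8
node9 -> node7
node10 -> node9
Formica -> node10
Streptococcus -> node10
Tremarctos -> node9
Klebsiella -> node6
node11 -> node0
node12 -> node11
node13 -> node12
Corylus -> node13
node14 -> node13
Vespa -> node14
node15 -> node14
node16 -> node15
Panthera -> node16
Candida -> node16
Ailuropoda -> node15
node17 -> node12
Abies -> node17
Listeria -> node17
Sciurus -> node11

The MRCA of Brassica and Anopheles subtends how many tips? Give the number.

10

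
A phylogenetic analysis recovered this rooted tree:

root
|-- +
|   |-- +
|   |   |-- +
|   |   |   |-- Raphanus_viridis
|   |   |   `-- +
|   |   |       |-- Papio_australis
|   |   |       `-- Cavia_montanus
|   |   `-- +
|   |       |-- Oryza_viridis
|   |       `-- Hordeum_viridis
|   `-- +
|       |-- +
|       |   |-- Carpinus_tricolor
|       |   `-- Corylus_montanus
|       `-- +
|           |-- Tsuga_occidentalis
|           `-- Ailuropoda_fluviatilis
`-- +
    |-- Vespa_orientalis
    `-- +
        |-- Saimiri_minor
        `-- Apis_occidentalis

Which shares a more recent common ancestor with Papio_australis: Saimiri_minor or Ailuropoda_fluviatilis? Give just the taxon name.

Ailuropoda_fluviatilis

The MRCA of Papio_australis and Ailuropoda_fluviatilis subtends (((Raphanus_viridis,(Papio_australis,Cavia_montanus)),(Oryza_viridis,Hordeum_viridis)),((Carpinus_tricolor,Corylus_montanus),(Tsuga_occidentalis,Ailuropoda_fluviatilis))) (9 taxa).
The MRCA of Papio_australis and Saimiri_minor is the root, subtending the entire tree (12 taxa).
The first is nested inside the second, so Papio_australis shares a more recent common ancestor with Ailuropoda_fluviatilis.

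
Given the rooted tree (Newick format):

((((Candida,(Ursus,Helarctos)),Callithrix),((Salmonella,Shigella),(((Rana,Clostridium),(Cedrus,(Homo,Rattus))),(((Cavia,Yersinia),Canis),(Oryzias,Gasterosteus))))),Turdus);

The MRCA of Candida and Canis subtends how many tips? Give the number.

16

The MRCA of Candida and Canis is the node subtending (((Candida,(Ursus,Helarctos)),Callithrix),((Salmonella,Shigella),(((Rana,Clostridium),(Cedrus,(Homo,Rattus))),(((Cavia,Yersinia),Canis),(Oryzias,Gasterosteus))))).
That clade contains 16 terminal taxa: Callithrix, Candida, Canis, Cavia, Cedrus, Clostridium, Gasterosteus, Helarctos, Homo, Oryzias, Rana, Rattus, Salmonella, Shigella, Ursus, Yersinia.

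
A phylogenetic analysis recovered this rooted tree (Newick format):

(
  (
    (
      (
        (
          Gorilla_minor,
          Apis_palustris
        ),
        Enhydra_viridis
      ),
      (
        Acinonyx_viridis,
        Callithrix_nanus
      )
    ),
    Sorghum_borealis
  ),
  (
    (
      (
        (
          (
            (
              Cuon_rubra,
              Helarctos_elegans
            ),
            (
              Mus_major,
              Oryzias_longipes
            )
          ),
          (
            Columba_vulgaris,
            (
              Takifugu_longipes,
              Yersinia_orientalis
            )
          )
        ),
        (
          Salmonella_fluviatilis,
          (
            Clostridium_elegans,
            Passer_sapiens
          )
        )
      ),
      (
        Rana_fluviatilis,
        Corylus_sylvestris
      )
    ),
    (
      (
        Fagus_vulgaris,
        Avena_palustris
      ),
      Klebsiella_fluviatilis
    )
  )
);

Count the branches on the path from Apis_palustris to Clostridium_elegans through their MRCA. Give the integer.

The MRCA of Apis_palustris and Clostridium_elegans is the root of the tree.
From Apis_palustris up to that node: 5 branches. From Clostridium_elegans up to the same node: 6 branches. Total: 5 + 6 = 11.

11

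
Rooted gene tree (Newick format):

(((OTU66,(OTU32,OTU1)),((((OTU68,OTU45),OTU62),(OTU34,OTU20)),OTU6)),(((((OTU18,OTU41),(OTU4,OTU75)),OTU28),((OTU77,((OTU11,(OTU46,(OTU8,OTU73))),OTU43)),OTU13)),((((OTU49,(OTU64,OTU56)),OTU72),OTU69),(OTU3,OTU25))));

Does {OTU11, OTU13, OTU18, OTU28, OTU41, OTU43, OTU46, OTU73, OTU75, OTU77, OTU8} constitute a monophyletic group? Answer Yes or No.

The MRCA of the listed taxa subtends ((((OTU18,OTU41),(OTU4,OTU75)),OTU28),((OTU77,((OTU11,(OTU46,(OTU8,OTU73))),OTU43)),OTU13)).
That clade also contains OTU4, which is not in the proposed group, so the group is not monophyletic.

No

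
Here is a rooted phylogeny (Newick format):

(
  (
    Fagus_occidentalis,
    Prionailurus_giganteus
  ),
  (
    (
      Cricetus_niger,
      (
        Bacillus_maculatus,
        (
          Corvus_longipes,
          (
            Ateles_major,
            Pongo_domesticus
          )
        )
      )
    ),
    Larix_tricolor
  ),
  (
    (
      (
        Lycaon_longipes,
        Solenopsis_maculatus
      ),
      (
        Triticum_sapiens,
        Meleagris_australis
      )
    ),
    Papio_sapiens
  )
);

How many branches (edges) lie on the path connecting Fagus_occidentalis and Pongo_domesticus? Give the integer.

The MRCA of Fagus_occidentalis and Pongo_domesticus is the root of the tree.
From Fagus_occidentalis up to that node: 2 branches. From Pongo_domesticus up to the same node: 6 branches. Total: 2 + 6 = 8.

8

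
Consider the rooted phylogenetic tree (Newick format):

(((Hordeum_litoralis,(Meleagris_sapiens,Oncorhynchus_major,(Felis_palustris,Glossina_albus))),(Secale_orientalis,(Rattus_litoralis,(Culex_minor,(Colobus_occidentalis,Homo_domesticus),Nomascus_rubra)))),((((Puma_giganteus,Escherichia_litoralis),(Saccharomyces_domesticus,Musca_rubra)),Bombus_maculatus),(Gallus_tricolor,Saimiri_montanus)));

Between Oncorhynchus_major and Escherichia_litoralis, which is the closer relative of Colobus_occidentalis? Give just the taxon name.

The MRCA of Colobus_occidentalis and Oncorhynchus_major subtends ((Hordeum_litoralis,(Meleagris_sapiens,Oncorhynchus_major,(Felis_palustris,Glossina_albus))),(Secale_orientalis,(Rattus_litoralis,(Culex_minor,(Colobus_occidentalis,Homo_domesticus),Nomascus_rubra)))) (11 taxa).
The MRCA of Colobus_occidentalis and Escherichia_litoralis is the root, subtending the entire tree (18 taxa).
The first is nested inside the second, so Colobus_occidentalis shares a more recent common ancestor with Oncorhynchus_major.

Oncorhynchus_major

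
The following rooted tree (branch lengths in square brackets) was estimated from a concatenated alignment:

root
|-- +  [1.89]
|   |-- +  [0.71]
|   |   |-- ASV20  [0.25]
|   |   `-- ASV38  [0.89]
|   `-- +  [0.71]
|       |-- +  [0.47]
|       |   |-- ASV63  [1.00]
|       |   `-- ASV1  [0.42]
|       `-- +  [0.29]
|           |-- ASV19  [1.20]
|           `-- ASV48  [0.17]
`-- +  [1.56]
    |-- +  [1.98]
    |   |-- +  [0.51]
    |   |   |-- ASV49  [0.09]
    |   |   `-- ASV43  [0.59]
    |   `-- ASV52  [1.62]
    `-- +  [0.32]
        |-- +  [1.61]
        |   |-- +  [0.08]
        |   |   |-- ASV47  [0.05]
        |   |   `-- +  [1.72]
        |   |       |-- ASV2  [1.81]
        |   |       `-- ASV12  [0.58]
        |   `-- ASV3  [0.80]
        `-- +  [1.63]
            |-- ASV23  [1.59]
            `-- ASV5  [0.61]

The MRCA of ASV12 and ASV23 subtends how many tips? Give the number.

6

The MRCA of ASV12 and ASV23 is the node subtending (((ASV47,(ASV2,ASV12)),ASV3),(ASV23,ASV5)).
That clade contains 6 terminal taxa: ASV12, ASV2, ASV23, ASV3, ASV47, ASV5.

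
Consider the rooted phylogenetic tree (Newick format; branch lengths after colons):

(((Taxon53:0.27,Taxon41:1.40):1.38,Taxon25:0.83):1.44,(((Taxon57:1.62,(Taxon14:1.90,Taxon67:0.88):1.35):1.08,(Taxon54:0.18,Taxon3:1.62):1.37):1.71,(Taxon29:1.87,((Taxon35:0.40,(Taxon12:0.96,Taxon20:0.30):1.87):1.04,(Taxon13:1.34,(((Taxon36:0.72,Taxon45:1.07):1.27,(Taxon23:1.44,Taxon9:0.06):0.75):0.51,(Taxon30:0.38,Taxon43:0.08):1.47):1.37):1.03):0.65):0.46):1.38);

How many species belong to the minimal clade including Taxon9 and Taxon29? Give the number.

11

The MRCA of Taxon9 and Taxon29 is the node subtending (Taxon29,((Taxon35,(Taxon12,Taxon20)),(Taxon13,(((Taxon36,Taxon45),(Taxon23,Taxon9)),(Taxon30,Taxon43))))).
That clade contains 11 terminal taxa: Taxon12, Taxon13, Taxon20, Taxon23, Taxon29, Taxon30, Taxon35, Taxon36, Taxon43, Taxon45, Taxon9.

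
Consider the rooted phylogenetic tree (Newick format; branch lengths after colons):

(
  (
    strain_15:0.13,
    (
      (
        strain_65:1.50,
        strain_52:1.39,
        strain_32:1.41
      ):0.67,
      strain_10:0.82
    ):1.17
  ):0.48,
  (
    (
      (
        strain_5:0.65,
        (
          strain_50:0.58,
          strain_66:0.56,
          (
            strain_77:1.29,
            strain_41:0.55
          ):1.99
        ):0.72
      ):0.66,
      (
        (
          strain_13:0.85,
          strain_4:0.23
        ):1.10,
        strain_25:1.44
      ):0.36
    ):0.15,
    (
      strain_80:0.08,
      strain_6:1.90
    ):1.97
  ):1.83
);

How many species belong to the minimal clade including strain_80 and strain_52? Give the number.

The MRCA of strain_80 and strain_52 is the root, so the clade is the entire tree.
That clade contains 15 terminal taxa: strain_10, strain_13, strain_15, strain_25, strain_32, strain_4, strain_41, strain_5, strain_50, strain_52, strain_6, strain_65, strain_66, strain_77, strain_80.

15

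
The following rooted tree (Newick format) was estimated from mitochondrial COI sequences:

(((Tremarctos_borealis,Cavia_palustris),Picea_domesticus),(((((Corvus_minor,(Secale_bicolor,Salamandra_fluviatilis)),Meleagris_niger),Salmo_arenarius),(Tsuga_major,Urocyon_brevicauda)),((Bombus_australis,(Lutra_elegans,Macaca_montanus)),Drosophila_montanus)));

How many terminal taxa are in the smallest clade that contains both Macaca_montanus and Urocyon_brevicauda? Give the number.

11

The MRCA of Macaca_montanus and Urocyon_brevicauda is the node subtending (((((Corvus_minor,(Secale_bicolor,Salamandra_fluviatilis)),Meleagris_niger),Salmo_arenarius),(Tsuga_major,Urocyon_brevicauda)),((Bombus_australis,(Lutra_elegans,Macaca_montanus)),Drosophila_montanus)).
That clade contains 11 terminal taxa: Bombus_australis, Corvus_minor, Drosophila_montanus, Lutra_elegans, Macaca_montanus, Meleagris_niger, Salamandra_fluviatilis, Salmo_arenarius, Secale_bicolor, Tsuga_major, Urocyon_brevicauda.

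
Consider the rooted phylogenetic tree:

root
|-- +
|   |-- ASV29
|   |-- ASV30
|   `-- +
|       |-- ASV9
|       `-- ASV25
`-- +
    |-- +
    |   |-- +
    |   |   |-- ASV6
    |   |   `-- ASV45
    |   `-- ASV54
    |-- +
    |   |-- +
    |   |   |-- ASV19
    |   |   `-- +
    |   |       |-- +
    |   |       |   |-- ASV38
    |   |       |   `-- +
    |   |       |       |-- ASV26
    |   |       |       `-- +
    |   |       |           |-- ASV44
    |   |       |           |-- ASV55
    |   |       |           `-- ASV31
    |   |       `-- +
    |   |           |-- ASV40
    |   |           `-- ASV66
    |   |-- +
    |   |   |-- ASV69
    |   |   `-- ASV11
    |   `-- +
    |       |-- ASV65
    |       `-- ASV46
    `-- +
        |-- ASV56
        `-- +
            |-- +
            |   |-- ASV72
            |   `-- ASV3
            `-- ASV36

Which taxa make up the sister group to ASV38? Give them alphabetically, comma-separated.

ASV26, ASV31, ASV44, ASV55

ASV38 attaches to the tree at the node subtending (ASV38,(ASV26,(ASV44,ASV55,ASV31))).
The other lineage descending from that same node — the sister group — is (ASV26,(ASV44,ASV55,ASV31)); its 4 tips in alphabetical order are the answer.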